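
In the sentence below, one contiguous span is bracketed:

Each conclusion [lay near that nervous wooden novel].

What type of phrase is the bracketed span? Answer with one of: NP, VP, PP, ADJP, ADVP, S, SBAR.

The span is built around the verb "lay" — a verb phrase (VP).

VP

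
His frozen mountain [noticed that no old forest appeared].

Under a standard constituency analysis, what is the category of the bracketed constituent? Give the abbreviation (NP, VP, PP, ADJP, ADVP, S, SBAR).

The bracketed span "noticed that no old forest appeared" is headed by "noticed", making it a verb phrase (VP).

VP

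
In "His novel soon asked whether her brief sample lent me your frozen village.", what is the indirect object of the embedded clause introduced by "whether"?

me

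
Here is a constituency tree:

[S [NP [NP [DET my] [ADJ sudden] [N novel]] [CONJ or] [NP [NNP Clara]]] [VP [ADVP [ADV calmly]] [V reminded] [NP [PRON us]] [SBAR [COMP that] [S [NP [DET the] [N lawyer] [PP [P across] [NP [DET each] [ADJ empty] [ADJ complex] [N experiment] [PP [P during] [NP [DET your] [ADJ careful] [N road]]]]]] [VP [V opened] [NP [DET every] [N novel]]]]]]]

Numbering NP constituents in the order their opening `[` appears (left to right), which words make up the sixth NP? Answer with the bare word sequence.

In left-to-right order the NP constituents are "my sudden novel or Clara"; "my sudden novel"; "Clara"; "us"; "the lawyer across each empty complex experiment during your careful road"; "each empty complex experiment during your careful road"; "your careful road"; "every novel". Number 6 is "each empty complex experiment during your careful road".

each empty complex experiment during your careful road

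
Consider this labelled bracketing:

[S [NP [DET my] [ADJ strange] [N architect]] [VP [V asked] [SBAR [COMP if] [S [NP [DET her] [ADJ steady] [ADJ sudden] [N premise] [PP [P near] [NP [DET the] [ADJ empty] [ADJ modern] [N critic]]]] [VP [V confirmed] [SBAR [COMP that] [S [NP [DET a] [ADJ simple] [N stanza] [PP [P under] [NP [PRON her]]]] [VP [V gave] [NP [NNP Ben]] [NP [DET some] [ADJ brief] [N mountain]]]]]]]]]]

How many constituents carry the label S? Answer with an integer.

The S constituents are: [S my strange architect asked if her steady sudden premise near the empty modern critic confirmed that a simple stanza under her gave Ben some brief mountain]; [S her steady sudden premise near the empty modern critic confirmed that a simple stanza under her gave Ben some brief mountain]; [S a simple stanza under her gave Ben some brief mountain]. Total: 3.

3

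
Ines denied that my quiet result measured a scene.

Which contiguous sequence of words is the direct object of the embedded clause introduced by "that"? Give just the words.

a scene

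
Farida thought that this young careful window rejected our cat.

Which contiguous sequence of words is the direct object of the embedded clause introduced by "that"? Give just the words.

our cat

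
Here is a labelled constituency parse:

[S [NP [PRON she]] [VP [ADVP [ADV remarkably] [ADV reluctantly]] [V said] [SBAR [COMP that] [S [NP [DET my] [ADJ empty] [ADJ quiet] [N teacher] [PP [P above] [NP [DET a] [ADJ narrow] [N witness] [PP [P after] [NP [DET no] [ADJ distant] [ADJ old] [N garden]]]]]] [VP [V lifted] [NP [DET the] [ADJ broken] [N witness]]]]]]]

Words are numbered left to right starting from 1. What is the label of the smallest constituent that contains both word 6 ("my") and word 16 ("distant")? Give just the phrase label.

Both words fall inside [NP my empty quiet teacher above a narrow witness after no distant old garden] (words 6–18), and no smaller constituent contains them both. Label: NP.

NP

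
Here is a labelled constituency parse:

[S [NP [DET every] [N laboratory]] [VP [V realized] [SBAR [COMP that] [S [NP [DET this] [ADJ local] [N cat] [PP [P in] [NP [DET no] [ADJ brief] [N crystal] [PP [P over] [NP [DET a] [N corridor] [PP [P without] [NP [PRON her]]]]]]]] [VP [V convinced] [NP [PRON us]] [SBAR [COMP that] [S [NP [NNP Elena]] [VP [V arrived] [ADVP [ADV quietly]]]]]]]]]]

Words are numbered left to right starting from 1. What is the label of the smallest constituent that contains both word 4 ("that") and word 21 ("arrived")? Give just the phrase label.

SBAR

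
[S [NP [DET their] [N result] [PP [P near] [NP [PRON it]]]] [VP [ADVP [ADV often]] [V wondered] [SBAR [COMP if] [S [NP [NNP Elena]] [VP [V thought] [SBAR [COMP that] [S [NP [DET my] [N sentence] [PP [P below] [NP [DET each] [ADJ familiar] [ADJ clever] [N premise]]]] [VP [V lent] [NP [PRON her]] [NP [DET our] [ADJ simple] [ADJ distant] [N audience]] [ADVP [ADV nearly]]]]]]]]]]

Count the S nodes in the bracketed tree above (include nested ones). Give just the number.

3

The S constituents are: [S their result near it often wondered if Elena thought that my sentence below each familiar clever premise lent her our simple distant audience nearly]; [S Elena thought that my sentence below each familiar clever premise lent her our simple distant audience nearly]; [S my sentence below each familiar clever premise lent her our simple distant audience nearly]. Total: 3.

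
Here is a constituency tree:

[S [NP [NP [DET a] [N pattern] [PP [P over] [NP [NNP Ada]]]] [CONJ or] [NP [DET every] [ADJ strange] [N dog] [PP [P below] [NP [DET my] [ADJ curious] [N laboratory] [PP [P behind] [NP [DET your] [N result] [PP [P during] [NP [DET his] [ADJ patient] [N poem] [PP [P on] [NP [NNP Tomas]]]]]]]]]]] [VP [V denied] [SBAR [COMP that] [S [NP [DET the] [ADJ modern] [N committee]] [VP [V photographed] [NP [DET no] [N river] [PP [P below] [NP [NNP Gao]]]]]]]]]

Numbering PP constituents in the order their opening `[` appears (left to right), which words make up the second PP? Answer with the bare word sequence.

below my curious laboratory behind your result during his patient poem on Tomas

In left-to-right order the PP constituents are "over Ada"; "below my curious laboratory behind your result during his patient poem on Tomas"; "behind your result during his patient poem on Tomas"; "during his patient poem on Tomas"; "on Tomas"; "below Gao". Number 2 is "below my curious laboratory behind your result during his patient poem on Tomas".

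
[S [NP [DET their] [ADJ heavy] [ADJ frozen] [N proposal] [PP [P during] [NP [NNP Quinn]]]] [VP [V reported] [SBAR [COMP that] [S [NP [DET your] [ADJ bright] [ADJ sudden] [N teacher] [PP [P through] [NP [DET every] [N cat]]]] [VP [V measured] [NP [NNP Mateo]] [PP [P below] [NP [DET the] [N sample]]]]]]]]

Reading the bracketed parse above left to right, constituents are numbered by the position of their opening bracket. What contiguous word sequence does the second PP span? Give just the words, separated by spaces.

through every cat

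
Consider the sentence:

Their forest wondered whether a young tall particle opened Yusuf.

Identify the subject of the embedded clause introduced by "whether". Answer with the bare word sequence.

"a young tall particle" is the NP that combines with the VP headed by "opened" to form the embedded clause introduced by "whether" — the subject.

a young tall particle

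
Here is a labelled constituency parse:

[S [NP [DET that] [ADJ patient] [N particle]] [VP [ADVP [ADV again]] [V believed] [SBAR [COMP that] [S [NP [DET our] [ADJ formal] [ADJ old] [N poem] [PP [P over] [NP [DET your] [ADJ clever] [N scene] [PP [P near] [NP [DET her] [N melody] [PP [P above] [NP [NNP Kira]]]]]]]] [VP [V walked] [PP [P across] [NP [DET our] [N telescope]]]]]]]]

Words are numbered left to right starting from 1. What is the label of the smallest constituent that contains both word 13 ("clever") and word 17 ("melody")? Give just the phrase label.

NP

The smallest bracket enclosing both words is [NP your clever scene near her melody above Kira], so the label is NP.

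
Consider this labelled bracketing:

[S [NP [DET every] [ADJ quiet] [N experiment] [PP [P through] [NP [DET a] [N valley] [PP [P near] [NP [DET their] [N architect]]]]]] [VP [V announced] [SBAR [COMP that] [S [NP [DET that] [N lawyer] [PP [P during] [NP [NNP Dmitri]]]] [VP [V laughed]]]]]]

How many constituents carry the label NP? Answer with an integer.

Scanning left to right, an opening `[NP` appears at word positions 1, 5, 8, 12, 15 — 5 in total.

5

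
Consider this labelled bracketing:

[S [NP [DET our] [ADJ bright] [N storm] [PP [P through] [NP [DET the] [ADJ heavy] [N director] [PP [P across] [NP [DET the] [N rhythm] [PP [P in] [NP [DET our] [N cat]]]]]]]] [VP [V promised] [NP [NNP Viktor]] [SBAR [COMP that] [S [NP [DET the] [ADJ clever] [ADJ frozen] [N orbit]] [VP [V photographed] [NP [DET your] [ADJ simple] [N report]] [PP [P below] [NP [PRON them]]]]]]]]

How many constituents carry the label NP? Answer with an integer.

8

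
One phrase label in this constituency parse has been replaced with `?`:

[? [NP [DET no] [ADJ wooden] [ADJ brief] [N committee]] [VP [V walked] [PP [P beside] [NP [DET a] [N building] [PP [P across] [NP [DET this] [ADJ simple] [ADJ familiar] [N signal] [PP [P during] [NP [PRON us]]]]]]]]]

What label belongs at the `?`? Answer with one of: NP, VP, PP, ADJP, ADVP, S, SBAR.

The `?` node immediately contains: NP, VP. That is the internal structure of a clause, so the label is S.

S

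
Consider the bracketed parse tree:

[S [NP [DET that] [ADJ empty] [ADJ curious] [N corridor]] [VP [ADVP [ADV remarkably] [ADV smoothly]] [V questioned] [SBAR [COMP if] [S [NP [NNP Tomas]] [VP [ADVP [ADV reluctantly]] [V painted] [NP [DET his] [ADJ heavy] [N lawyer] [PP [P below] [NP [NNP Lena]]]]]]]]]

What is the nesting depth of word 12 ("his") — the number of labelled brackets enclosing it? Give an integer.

Path from the root down to the word: S → VP → SBAR → S → VP → NP → DET. That is 7 enclosing brackets.

7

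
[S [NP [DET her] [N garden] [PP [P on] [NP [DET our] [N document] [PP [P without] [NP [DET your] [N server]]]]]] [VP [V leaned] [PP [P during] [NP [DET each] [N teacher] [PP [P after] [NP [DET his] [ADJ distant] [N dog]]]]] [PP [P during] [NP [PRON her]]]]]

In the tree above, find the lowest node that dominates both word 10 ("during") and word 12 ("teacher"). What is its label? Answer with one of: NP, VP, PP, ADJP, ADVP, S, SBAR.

PP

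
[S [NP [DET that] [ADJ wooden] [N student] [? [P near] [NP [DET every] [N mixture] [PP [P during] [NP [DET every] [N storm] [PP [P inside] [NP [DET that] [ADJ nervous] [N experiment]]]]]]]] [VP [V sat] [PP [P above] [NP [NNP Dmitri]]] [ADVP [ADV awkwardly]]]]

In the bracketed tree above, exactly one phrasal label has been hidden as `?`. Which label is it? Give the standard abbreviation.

PP

A constituent whose immediate children are P 'near', NP is a prepositional phrase: PP.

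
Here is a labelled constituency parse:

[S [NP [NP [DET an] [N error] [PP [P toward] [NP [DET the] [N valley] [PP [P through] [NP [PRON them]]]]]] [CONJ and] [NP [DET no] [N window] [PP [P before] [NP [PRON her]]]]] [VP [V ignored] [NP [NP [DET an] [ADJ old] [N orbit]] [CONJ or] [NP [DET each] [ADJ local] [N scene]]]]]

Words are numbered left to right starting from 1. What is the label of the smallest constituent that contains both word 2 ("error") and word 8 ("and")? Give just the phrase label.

NP

The smallest bracket enclosing both words is [NP an error toward the valley through them and no window before her], so the label is NP.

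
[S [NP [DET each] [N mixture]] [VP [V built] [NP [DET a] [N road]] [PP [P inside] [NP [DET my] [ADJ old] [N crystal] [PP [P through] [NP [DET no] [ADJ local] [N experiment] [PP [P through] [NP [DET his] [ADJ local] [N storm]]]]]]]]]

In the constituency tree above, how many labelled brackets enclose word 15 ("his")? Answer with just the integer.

9

Path from the root down to the word: S → VP → PP → NP → PP → NP → PP → NP → DET. That is 9 enclosing brackets.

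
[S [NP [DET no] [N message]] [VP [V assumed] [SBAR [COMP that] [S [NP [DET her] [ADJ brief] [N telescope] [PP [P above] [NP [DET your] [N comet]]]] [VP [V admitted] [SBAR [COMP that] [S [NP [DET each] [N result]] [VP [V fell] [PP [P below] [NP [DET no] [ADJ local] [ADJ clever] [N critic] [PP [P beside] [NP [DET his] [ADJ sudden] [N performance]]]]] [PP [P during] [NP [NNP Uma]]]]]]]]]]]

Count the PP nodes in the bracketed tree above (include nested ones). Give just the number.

4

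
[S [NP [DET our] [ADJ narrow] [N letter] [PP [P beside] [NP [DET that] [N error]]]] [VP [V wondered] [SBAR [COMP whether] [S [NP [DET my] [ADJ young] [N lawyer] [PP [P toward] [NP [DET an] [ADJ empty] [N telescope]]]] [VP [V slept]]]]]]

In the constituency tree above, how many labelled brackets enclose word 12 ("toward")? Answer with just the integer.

7

The word sits inside P, which is inside PP, inside NP, inside S, inside SBAR, inside VP, inside S — 7 brackets in all.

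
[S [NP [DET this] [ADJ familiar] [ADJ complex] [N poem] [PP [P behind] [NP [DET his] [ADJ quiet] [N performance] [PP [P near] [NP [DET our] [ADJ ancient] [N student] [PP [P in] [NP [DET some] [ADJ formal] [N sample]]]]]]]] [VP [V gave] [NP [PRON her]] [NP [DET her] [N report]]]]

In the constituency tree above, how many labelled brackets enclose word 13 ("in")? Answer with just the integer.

8

The word sits inside P, which is inside PP, inside NP, inside PP, inside NP, inside PP, inside NP, inside S — 8 brackets in all.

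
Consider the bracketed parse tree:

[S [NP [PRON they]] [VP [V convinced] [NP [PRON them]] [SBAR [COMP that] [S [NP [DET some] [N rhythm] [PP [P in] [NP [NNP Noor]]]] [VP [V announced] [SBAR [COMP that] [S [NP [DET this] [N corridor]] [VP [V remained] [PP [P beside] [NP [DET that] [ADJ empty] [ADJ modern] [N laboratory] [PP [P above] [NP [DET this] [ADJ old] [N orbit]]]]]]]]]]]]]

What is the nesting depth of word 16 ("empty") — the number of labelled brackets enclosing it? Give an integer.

The word sits inside ADJ, which is inside NP, inside PP, inside VP, inside S, inside SBAR, inside VP, inside S, inside SBAR, inside VP, inside S — 11 brackets in all.

11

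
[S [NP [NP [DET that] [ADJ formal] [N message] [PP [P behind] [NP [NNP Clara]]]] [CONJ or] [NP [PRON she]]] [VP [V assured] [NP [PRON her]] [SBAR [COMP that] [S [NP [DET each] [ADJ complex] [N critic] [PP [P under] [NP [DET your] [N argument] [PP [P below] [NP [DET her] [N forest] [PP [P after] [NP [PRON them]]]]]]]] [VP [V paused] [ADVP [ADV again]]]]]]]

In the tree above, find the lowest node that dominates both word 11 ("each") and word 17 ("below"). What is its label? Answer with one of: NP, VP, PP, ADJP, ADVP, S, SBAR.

Both words fall inside [NP each complex critic under your argument below her forest after them] (words 11–21), and no smaller constituent contains them both. Label: NP.

NP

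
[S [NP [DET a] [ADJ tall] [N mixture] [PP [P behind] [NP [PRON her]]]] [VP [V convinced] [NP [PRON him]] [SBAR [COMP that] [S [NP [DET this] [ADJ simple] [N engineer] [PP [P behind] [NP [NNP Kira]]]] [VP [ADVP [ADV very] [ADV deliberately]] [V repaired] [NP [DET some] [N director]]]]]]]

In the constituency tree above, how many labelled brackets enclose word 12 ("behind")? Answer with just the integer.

7

Counting open brackets not yet closed at "behind": [S [VP [SBAR [S [NP [PP [P = 7.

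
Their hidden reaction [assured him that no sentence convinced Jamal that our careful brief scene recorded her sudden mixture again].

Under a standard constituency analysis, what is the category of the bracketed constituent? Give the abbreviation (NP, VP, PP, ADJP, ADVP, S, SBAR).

VP

The bracketed span "assured him that no sentence convinced Jamal that our careful brief scene recorded her sudden mixture again" is headed by "assured", making it a verb phrase (VP).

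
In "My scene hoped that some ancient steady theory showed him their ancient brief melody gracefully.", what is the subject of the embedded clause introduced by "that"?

"some ancient steady theory" is the NP that combines with the VP headed by "showed" to form the embedded clause introduced by "that" — the subject.

some ancient steady theory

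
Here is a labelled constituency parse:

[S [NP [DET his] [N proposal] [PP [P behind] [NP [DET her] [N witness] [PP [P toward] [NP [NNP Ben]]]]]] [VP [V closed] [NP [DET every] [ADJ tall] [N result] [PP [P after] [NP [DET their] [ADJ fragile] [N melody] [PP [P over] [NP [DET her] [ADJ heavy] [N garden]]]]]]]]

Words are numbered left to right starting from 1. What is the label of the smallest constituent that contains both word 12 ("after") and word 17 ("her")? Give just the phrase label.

PP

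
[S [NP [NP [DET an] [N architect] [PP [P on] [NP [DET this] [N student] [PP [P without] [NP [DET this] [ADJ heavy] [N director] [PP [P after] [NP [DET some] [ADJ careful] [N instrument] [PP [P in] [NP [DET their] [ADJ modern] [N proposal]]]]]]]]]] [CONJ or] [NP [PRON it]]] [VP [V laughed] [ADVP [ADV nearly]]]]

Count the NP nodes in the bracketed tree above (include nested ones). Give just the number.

7

The NP constituents are: [NP an architect on this student without this heavy director after some careful instrument in their modern proposal or it]; [NP an architect on this student without this heavy director after some careful instrument in their modern proposal]; [NP this student without this heavy director after some careful instrument in their modern proposal]; [NP this heavy director after some careful instrument in their modern proposal]; [NP some careful instrument in their modern proposal]; [NP their modern proposal] …. Total: 7.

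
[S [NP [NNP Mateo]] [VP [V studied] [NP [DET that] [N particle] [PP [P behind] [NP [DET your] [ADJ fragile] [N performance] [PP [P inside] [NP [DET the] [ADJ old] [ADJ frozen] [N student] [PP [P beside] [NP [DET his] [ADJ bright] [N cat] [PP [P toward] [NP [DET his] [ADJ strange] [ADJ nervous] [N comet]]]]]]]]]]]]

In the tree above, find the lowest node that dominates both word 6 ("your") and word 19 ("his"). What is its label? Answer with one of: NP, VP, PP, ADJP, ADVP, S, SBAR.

NP

Both words fall inside [NP your fragile performance inside the old frozen student beside his bright cat toward his strange nervous comet] (words 6–22), and no smaller constituent contains them both. Label: NP.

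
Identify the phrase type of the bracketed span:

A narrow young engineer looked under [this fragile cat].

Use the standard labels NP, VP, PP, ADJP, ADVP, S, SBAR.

The bracketed span "this fragile cat" is headed by "cat", making it a noun phrase (NP).

NP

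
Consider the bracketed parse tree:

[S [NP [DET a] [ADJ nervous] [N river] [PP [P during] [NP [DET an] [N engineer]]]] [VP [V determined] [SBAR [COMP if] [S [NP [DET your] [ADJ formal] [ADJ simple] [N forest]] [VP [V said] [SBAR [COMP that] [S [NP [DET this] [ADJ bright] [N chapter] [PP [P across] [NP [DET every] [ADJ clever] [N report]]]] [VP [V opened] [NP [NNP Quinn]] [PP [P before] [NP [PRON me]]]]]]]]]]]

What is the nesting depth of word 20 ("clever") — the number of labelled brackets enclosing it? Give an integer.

Path from the root down to the word: S → VP → SBAR → S → VP → SBAR → S → NP → PP → NP → ADJ. That is 11 enclosing brackets.

11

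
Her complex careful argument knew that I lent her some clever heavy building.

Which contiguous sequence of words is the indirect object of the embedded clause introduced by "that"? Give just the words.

Within the embedded clause introduced by "that", the indirect object of "lent" is "her".

her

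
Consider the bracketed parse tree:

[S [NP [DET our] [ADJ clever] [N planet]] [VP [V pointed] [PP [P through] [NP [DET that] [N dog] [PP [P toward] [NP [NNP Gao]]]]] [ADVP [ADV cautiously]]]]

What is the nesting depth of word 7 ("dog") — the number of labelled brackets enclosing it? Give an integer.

5

Counting open brackets not yet closed at "dog": [S [VP [PP [NP [N = 5.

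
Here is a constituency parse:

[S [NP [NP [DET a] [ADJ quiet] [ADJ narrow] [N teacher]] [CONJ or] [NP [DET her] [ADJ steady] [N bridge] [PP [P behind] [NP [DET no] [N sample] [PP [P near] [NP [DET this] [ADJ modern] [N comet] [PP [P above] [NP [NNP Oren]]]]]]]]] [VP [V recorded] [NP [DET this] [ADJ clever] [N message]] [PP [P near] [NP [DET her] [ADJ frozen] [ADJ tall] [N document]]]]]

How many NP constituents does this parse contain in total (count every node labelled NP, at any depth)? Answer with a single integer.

8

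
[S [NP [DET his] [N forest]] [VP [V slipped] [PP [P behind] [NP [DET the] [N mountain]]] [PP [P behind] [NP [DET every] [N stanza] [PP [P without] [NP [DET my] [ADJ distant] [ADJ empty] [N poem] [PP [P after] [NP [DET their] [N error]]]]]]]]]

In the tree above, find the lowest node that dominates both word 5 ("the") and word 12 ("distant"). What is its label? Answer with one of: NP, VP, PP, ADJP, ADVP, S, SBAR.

VP

The smallest bracket enclosing both words is [VP slipped behind the mountain behind every stanza without my distant empty poem after their error], so the label is VP.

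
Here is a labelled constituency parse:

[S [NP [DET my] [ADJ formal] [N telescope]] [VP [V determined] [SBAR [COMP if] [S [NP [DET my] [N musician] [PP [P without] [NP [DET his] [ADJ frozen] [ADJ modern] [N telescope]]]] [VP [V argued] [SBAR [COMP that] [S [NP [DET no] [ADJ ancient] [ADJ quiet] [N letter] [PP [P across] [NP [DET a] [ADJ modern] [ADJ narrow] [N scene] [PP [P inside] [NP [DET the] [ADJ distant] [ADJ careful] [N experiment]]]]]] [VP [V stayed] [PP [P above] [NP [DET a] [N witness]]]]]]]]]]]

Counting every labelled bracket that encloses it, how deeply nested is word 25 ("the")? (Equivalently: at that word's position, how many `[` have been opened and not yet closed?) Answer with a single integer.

Path from the root down to the word: S → VP → SBAR → S → VP → SBAR → S → NP → PP → NP → PP → NP → DET. That is 13 enclosing brackets.

13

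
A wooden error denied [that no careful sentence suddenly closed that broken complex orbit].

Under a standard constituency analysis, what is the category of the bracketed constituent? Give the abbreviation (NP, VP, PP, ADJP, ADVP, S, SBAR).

SBAR

"that" is the head of the bracketed span, so the span is a subordinate clause: SBAR.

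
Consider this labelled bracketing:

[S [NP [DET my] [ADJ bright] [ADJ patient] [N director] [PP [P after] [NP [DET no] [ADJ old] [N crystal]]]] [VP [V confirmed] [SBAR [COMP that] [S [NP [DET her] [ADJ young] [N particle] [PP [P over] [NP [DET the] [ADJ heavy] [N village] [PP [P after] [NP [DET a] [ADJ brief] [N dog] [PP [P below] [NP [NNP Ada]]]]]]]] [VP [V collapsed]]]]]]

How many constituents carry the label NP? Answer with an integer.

Scanning left to right, an opening `[NP` appears at word positions 1, 6, 11, 15, 19, 23 — 6 in total.

6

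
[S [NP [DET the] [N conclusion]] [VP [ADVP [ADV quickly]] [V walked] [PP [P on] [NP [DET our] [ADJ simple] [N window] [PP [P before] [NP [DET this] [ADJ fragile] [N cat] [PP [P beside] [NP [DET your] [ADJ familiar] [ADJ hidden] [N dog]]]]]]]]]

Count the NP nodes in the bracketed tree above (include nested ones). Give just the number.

Scanning left to right, an opening `[NP` appears at word positions 1, 6, 10, 14 — 4 in total.

4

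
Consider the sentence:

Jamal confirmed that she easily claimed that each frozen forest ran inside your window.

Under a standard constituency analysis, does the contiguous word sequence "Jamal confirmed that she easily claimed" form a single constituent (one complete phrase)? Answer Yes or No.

No

The sequence begins inside the noun phrase "Jamal" and ends inside the verb phrase "confirmed that she easily claimed that each frozen forest ran inside your window"; it crosses a phrase boundary, so no single node in the tree spans exactly those words.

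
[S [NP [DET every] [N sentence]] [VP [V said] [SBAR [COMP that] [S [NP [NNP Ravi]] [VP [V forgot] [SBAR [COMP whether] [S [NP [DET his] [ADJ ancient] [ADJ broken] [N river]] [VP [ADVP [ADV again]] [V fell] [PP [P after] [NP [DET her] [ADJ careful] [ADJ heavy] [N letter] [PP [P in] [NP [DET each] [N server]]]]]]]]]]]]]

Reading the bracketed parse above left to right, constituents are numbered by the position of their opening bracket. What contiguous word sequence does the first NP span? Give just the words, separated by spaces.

every sentence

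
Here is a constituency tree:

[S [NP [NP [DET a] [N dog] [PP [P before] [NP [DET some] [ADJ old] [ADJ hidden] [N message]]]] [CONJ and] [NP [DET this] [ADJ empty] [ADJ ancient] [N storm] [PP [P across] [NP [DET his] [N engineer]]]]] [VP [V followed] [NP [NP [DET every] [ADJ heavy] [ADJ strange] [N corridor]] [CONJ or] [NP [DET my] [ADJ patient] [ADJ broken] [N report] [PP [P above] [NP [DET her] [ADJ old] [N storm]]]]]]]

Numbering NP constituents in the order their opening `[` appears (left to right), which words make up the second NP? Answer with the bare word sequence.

a dog before some old hidden message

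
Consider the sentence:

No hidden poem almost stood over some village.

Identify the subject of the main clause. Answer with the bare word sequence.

The subject of the main clause is the NP immediately before the verb "stood": "no hidden poem".

no hidden poem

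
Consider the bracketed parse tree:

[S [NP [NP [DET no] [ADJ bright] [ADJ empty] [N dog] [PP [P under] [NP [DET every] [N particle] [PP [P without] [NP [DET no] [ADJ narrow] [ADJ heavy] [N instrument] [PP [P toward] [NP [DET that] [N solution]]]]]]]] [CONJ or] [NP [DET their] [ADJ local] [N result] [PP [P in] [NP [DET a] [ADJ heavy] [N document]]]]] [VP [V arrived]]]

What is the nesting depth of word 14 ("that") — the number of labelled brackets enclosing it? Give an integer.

10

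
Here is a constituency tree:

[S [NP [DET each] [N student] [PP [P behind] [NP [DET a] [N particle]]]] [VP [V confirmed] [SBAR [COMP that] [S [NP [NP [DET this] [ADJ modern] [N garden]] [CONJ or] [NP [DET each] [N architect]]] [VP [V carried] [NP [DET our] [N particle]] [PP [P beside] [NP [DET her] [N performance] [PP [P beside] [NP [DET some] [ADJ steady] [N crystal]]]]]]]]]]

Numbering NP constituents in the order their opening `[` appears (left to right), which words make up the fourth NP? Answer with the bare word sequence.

this modern garden

In left-to-right order the NP constituents are "each student behind a particle"; "a particle"; "this modern garden or each architect"; "this modern garden"; "each architect"; "our particle"; "her performance beside some steady crystal"; "some steady crystal". Number 4 is "this modern garden".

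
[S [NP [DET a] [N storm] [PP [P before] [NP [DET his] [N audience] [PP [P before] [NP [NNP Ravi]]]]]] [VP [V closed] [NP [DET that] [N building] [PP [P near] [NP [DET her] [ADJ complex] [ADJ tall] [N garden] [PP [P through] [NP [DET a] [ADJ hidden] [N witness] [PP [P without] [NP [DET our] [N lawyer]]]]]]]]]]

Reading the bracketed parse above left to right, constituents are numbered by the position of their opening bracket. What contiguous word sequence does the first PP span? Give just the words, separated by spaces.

before his audience before Ravi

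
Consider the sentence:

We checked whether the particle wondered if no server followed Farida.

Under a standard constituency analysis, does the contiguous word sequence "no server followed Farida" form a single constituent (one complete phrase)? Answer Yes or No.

Yes

"no server followed Farida" is exactly the clause [S no server followed Farida], a complete constituent.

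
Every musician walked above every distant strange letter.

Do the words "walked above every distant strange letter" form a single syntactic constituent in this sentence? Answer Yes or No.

These words form the whole verb phrase headed by "walked", so yes — one constituent.

Yes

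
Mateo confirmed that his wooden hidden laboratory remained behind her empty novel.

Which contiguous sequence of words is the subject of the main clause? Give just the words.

The subject of the main clause is the NP immediately before the verb "confirmed": "Mateo".

Mateo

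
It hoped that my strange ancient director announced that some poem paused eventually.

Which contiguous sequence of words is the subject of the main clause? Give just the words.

it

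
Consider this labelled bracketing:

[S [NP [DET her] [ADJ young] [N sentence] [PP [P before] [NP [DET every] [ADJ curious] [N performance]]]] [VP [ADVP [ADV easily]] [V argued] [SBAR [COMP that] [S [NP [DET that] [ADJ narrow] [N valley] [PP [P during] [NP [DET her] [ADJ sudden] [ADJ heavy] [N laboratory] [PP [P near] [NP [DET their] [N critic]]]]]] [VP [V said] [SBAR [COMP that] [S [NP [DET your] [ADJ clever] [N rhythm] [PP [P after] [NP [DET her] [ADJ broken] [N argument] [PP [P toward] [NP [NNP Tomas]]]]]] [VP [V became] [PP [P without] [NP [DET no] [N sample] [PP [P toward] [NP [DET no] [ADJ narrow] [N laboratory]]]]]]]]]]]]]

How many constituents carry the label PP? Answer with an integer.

The PP constituents are: [PP before every curious performance]; [PP during her sudden heavy laboratory near their critic]; [PP near their critic]; [PP after her broken argument toward Tomas]; [PP toward Tomas]; [PP without no sample toward no narrow laboratory] …. Total: 7.

7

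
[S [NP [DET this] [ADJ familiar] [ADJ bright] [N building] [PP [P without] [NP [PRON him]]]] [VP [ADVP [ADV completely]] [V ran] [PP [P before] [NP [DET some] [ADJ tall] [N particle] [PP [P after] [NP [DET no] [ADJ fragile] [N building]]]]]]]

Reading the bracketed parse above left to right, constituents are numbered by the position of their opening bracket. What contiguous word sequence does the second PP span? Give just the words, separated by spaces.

before some tall particle after no fragile building

In left-to-right order the PP constituents are "without him"; "before some tall particle after no fragile building"; "after no fragile building". Number 2 is "before some tall particle after no fragile building".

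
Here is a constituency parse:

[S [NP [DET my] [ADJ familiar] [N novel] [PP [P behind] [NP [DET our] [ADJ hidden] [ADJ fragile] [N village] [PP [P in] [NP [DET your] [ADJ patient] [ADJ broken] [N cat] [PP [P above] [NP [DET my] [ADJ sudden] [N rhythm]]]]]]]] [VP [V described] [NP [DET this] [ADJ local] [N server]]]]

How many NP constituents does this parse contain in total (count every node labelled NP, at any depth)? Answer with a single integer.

Scanning left to right, an opening `[NP` appears at word positions 1, 5, 10, 15, 19 — 5 in total.

5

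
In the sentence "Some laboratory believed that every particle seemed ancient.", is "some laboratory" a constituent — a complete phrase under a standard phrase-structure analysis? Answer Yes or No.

Yes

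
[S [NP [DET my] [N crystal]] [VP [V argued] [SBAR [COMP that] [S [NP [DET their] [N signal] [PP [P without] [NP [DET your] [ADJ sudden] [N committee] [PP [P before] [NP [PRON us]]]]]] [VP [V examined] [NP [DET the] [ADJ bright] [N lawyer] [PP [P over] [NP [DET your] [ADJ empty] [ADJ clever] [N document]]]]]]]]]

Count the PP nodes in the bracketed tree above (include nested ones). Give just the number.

Listing each PP by its span: [PP without your sudden committee before us]; [PP before us]; [PP over your empty clever document] — that makes 3.

3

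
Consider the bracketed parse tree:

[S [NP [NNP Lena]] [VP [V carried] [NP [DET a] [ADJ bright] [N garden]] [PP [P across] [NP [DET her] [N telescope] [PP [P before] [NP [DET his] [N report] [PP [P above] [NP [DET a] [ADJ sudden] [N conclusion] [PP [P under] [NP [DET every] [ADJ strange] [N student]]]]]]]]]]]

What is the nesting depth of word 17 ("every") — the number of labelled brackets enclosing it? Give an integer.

Counting open brackets not yet closed at "every": [S [VP [PP [NP [PP [NP [PP [NP [PP [NP [DET = 11.

11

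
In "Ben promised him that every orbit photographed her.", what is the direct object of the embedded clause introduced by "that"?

her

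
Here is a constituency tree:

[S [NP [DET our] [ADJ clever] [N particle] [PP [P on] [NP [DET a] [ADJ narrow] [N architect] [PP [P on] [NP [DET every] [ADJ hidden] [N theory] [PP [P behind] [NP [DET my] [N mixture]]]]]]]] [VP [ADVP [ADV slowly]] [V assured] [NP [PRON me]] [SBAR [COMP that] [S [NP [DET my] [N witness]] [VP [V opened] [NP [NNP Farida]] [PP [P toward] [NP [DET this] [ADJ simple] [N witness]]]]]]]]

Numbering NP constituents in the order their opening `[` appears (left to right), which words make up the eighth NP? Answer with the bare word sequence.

this simple witness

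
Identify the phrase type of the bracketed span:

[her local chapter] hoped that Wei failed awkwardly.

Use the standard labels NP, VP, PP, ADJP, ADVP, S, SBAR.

The bracketed span "her local chapter" is headed by "chapter", making it a noun phrase (NP).

NP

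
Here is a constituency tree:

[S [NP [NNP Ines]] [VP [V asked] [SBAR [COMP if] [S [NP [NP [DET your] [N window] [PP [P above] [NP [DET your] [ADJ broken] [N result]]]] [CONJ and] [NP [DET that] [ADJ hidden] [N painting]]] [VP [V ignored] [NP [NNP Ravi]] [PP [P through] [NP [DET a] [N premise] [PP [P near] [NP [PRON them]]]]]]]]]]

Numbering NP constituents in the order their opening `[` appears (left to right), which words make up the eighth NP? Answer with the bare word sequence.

In left-to-right order the NP constituents are "Ines"; "your window above your broken result and that hidden painting"; "your window above your broken result"; "your broken result"; "that hidden painting"; "Ravi"; "a premise near them"; "them". Number 8 is "them".

them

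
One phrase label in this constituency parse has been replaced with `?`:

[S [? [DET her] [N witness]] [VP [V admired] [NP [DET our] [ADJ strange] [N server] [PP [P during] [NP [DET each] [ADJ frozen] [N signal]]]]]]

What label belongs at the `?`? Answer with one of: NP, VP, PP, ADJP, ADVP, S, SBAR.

NP

Looking at what the `?` directly dominates — DET 'her', N 'witness' — this is a noun phrase (NP).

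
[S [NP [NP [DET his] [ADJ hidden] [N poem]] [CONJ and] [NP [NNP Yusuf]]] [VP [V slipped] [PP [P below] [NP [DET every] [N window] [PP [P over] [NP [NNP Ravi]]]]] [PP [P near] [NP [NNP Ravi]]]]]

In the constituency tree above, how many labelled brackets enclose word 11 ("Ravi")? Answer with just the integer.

7

The word sits inside NNP, which is inside NP, inside PP, inside NP, inside PP, inside VP, inside S — 7 brackets in all.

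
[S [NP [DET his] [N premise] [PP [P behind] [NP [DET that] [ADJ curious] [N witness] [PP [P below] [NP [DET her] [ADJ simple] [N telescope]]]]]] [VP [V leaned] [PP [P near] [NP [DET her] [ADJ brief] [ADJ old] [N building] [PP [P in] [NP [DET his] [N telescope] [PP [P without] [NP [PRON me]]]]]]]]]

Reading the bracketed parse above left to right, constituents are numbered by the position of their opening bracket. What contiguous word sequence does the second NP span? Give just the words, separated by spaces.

that curious witness below her simple telescope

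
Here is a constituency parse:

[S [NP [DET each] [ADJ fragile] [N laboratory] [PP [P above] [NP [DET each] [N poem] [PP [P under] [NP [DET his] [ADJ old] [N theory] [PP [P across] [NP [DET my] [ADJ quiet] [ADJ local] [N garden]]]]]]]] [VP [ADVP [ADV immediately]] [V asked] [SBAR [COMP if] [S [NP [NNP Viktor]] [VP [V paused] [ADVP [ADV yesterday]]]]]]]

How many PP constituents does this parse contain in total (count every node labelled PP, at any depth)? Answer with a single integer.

3

The PP constituents are: [PP above each poem under his old theory across my quiet local garden]; [PP under his old theory across my quiet local garden]; [PP across my quiet local garden]. Total: 3.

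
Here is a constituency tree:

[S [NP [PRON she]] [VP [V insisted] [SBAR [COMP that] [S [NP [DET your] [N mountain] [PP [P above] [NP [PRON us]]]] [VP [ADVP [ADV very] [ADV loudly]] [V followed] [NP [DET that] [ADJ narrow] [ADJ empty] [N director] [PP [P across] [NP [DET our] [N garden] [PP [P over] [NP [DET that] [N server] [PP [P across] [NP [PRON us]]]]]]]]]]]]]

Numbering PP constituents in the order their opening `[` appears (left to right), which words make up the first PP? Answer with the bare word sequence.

above us

The PP opening brackets appear, in order, over: "above us"; "across our garden over that server across us"; "over that server across us"; "across us". The first one spans "above us".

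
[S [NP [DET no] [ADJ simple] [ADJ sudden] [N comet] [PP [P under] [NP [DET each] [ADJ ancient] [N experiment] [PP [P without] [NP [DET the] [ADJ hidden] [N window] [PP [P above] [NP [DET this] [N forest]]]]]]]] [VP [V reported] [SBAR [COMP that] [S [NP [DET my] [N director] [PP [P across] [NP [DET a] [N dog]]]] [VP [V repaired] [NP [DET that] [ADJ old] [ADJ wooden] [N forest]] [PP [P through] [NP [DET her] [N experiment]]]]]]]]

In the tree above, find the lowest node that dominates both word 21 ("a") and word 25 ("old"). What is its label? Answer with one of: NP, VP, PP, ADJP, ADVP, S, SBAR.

Both words fall inside [S my director across a dog repaired that old wooden forest through her experiment] (words 18–30), and no smaller constituent contains them both. Label: S.

S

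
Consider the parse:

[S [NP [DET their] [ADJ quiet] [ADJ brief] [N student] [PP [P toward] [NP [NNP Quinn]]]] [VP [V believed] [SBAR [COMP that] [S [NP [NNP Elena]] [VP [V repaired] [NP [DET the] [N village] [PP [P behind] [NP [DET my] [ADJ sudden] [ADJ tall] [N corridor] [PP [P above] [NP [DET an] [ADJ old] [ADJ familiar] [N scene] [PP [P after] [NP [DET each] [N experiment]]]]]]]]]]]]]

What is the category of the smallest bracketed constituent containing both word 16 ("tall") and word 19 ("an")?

NP

The smallest bracket enclosing both words is [NP my sudden tall corridor above an old familiar scene after each experiment], so the label is NP.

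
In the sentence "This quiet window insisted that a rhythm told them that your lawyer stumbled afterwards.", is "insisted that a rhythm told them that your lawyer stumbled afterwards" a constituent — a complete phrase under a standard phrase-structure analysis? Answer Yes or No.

These words form the whole verb phrase headed by "insisted", so yes — one constituent.

Yes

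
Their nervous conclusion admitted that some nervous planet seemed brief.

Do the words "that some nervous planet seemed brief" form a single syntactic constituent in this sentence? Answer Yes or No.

"that some nervous planet seemed brief" is exactly the subordinate clause [SBAR that some nervous planet seemed brief], a complete constituent.

Yes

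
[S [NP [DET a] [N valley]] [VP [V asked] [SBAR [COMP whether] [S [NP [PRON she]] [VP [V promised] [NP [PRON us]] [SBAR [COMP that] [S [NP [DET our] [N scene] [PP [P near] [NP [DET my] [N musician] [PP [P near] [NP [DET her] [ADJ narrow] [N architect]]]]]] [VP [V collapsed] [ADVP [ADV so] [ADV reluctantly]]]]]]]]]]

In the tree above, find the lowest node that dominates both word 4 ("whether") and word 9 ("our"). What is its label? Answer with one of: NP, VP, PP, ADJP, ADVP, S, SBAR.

SBAR

Both words fall inside [SBAR whether she promised us that our scene near my musician near her narrow architect collapsed so reluctantly] (words 4–20), and no smaller constituent contains them both. Label: SBAR.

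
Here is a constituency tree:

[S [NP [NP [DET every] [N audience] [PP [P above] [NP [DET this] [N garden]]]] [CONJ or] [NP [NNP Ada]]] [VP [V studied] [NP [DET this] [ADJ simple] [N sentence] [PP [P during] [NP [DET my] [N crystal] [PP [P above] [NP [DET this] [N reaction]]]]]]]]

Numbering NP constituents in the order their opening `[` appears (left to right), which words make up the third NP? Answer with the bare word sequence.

The NP opening brackets appear, in order, over: "every audience above this garden or Ada"; "every audience above this garden"; "this garden"; "Ada"; "this simple sentence during my crystal above this reaction"; "my crystal above this reaction"; "this reaction". The third one spans "this garden".

this garden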